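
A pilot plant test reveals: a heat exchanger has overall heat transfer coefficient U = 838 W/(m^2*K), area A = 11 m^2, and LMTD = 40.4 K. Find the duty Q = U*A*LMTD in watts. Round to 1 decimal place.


Q = U * A * LMTD
Q = 838 * 11 * 40.4
Q = 372407.2 W


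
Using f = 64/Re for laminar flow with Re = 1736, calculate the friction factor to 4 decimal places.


f = 64 / Re
f = 64 / 1736
f = 0.0369


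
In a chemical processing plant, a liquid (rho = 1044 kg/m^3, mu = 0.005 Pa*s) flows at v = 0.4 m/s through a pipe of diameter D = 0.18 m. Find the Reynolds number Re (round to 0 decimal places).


Re = rho * v * D / mu
Re = 1044 * 0.4 * 0.18 / 0.005
Re = 75.168 / 0.005
Re = 15034


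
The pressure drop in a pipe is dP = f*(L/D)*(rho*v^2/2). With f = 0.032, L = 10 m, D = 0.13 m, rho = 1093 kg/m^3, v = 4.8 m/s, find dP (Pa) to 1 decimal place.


dP = f * (L/D) * (rho*v^2/2)
dP = 0.032 * (10/0.13) * (1093*4.8^2/2)
L/D = 76.92307692
rho*v^2/2 = 1093*23.04/2 = 12591.36
dP = 0.032 * 76.92307692 * 12591.36
dP = 30994.1 Pa


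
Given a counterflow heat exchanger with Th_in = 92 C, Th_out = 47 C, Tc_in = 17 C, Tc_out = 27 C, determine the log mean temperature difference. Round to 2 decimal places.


dT1 = Th_in - Tc_out = 92 - 27 = 65
dT2 = Th_out - Tc_in = 47 - 17 = 30
LMTD = (dT1 - dT2) / ln(dT1/dT2)
LMTD = (65 - 30) / ln(65/30)
LMTD = 45.27 K


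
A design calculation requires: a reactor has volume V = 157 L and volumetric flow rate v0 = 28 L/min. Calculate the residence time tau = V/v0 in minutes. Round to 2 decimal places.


tau = V / v0
tau = 157 / 28
tau = 5.61 min


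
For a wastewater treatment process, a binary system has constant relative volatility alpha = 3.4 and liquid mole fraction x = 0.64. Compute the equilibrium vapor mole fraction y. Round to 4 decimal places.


y = alpha*x / (1 + (alpha-1)*x)
y = 3.4*0.64 / (1 + (3.4-1)*0.64)
y = 2.176 / (1 + 1.536)
y = 2.176 / 2.536
y = 0.8580


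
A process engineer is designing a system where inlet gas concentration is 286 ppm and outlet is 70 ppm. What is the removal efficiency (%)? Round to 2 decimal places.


Efficiency = (G_in - G_out) / G_in * 100%
Efficiency = (286 - 70) / 286 * 100
Efficiency = 216 / 286 * 100
Efficiency = 75.52%


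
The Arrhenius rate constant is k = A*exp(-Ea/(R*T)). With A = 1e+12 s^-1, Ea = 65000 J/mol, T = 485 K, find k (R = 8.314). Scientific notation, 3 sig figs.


k = A * exp(-Ea/(R*T))
k = 1e+12 * exp(-65000 / (8.314 * 485))
k = 1e+12 * exp(-16.119872)
k = 9.98e+04


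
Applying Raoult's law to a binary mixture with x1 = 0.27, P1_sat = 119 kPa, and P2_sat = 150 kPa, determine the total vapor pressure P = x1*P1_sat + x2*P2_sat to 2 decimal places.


P = x1*P1_sat + x2*P2_sat
x2 = 1 - x1 = 1 - 0.27 = 0.73
P = 0.27*119 + 0.73*150
P = 32.13 + 109.5
P = 141.63 kPa


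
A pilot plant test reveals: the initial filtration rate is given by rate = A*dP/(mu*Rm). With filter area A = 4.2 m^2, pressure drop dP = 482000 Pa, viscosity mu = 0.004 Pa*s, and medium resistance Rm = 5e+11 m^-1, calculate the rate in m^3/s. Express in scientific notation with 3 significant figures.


rate = A * dP / (mu * Rm)
rate = 4.2 * 482000 / (0.004 * 5e+11)
rate = 2024400.0 / 2.000e+09
rate = 1.01e-03 m^3/s


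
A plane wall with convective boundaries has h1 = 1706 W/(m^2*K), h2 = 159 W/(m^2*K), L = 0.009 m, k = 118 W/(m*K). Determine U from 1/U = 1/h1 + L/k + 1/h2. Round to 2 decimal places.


1/U = 1/h1 + L/k + 1/h2
1/U = 1/1706 + 0.009/118 + 1/159
1/U = 0.0005861665 + 7.62712e-05 + 0.0062893082
1/U = 0.0069517459
U = 143.85 W/(m^2*K)


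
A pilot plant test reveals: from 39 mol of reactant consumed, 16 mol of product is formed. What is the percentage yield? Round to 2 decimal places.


Yield = (moles product / moles consumed) * 100%
Yield = (16 / 39) * 100
Yield = 0.4103 * 100
Yield = 41.03%


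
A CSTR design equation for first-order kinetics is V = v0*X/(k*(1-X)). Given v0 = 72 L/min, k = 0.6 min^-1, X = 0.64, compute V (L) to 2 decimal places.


V = v0 * X / (k * (1 - X))
V = 72 * 0.64 / (0.6 * (1 - 0.64))
V = 46.08 / (0.6 * 0.36)
V = 46.08 / 0.216
V = 213.33 L


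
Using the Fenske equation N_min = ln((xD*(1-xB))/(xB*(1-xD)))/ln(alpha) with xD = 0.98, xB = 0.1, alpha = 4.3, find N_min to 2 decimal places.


N_min = ln((xD*(1-xB))/(xB*(1-xD))) / ln(alpha)
Numerator inside ln: 0.882 / 0.002 = 441.0
ln(441.0) = 6.089045
ln(alpha) = ln(4.3) = 1.458615
N_min = 6.089045 / 1.458615 = 4.17


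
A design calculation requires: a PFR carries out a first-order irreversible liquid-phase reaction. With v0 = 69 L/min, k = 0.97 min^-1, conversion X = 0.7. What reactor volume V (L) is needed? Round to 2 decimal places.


V = (v0/k) * ln(1/(1-X))
V = (69/0.97) * ln(1/(1-0.7))
V = 71.134021 * ln(3.333333)
V = 71.134021 * 1.203973
V = 85.64 L


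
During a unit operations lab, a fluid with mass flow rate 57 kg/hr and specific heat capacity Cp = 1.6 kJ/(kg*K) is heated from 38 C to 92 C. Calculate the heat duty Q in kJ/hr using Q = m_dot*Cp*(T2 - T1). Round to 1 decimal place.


Q = m_dot * Cp * (T2 - T1)
Q = 57 * 1.6 * (92 - 38)
Q = 57 * 1.6 * 54
Q = 4924.8 kJ/hr


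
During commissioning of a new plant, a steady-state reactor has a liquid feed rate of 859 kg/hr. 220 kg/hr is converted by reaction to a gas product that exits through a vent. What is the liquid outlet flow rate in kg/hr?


Steady-state mass balance on the main outlet: F_out = F_in - F_removed
F_out = 859 - 220
F_out = 639 kg/hr


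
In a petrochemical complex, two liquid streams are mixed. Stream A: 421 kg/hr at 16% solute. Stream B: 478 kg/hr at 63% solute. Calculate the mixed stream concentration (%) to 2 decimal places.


Mass balance on solute: F1*x1 + F2*x2 = F3*x3
F3 = F1 + F2 = 421 + 478 = 899 kg/hr
x3 = (F1*x1 + F2*x2)/F3
x3 = (421*0.16 + 478*0.63) / 899
x3 = 40.99%


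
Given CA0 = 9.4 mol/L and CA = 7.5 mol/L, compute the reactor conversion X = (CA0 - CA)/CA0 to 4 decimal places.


X = (CA0 - CA) / CA0
X = (9.4 - 7.5) / 9.4
X = 1.9 / 9.4
X = 0.2021


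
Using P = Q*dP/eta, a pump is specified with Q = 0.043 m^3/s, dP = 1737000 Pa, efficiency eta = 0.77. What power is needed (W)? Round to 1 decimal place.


P = Q * dP / eta
P = 0.043 * 1737000 / 0.77
P = 74691.0 / 0.77
P = 97001.3 W


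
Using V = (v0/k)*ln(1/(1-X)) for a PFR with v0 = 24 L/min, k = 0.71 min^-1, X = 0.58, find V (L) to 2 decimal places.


V = (v0/k) * ln(1/(1-X))
V = (24/0.71) * ln(1/(1-0.58))
V = 33.802817 * ln(2.380952)
V = 33.802817 * 0.8675
V = 29.32 L


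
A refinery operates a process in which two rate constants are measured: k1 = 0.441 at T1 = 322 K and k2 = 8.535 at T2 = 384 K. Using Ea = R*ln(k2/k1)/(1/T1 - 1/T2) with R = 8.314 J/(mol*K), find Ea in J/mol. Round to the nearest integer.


Ea = R * ln(k2/k1) / (1/T1 - 1/T2)
ln(k2/k1) = ln(8.535/0.441) = 2.9628858
1/T1 - 1/T2 = 1/322 - 1/384 = 0.000501423395
Ea = 8.314 * 2.9628858 / 0.000501423395
Ea = 49127 J/mol


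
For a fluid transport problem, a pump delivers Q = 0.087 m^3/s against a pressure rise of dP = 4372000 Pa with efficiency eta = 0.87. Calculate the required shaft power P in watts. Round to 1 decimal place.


P = Q * dP / eta
P = 0.087 * 4372000 / 0.87
P = 380364.0 / 0.87
P = 437200.0 W


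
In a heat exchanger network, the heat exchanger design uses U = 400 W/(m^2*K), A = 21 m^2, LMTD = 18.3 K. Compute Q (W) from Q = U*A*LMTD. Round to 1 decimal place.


Q = U * A * LMTD
Q = 400 * 21 * 18.3
Q = 153720.0 W


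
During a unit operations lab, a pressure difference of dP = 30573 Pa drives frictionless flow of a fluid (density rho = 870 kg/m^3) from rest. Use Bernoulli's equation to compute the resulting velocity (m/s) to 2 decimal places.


v = sqrt(2*dP/rho)
v = sqrt(2*30573/870)
v = sqrt(70.282759)
v = 8.38 m/s


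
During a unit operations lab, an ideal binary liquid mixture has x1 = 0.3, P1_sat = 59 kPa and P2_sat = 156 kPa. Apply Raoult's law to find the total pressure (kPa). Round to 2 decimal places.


P = x1*P1_sat + x2*P2_sat
x2 = 1 - x1 = 1 - 0.3 = 0.7
P = 0.3*59 + 0.7*156
P = 17.7 + 109.2
P = 126.90 kPa


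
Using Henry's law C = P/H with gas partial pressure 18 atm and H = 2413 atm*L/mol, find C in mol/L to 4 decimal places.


C = P / H
C = 18 / 2413
C = 0.0075 mol/L


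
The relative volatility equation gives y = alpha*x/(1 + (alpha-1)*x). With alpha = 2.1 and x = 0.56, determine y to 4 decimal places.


y = alpha*x / (1 + (alpha-1)*x)
y = 2.1*0.56 / (1 + (2.1-1)*0.56)
y = 1.176 / (1 + 0.616)
y = 1.176 / 1.616
y = 0.7277


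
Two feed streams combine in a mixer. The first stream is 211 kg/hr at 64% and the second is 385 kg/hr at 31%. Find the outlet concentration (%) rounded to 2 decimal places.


Mass balance on solute: F1*x1 + F2*x2 = F3*x3
F3 = F1 + F2 = 211 + 385 = 596 kg/hr
x3 = (F1*x1 + F2*x2)/F3
x3 = (211*0.64 + 385*0.31) / 596
x3 = 42.68%


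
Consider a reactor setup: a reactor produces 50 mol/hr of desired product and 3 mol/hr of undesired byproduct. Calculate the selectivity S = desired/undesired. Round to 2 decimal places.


S = desired product rate / undesired product rate
S = 50 / 3
S = 16.67


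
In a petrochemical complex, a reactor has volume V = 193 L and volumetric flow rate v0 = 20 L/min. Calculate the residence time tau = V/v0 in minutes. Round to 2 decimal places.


tau = V / v0
tau = 193 / 20
tau = 9.65 min


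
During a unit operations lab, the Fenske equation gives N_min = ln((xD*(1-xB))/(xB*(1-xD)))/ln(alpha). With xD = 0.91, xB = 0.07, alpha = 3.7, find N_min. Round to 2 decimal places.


N_min = ln((xD*(1-xB))/(xB*(1-xD))) / ln(alpha)
Numerator inside ln: 0.8463 / 0.0063 = 134.333333
ln(134.333333) = 4.900324
ln(alpha) = ln(3.7) = 1.308333
N_min = 4.900324 / 1.308333 = 3.75


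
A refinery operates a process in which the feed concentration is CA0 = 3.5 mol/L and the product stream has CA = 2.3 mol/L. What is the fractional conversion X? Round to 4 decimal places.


X = (CA0 - CA) / CA0
X = (3.5 - 2.3) / 3.5
X = 1.2 / 3.5
X = 0.3429


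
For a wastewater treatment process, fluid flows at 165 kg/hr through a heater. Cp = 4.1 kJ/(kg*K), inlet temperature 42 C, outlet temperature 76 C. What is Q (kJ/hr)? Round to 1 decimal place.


Q = m_dot * Cp * (T2 - T1)
Q = 165 * 4.1 * (76 - 42)
Q = 165 * 4.1 * 34
Q = 23001.0 kJ/hr


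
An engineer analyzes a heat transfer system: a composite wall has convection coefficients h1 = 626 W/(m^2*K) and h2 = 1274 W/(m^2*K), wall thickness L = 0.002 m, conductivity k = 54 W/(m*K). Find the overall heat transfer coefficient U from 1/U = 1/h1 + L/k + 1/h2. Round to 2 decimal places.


1/U = 1/h1 + L/k + 1/h2
1/U = 1/626 + 0.002/54 + 1/1274
1/U = 0.0015974441 + 3.7037e-05 + 0.0007849294
1/U = 0.0024194105
U = 413.32 W/(m^2*K)


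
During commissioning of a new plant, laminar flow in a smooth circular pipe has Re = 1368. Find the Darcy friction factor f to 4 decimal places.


f = 64 / Re
f = 64 / 1368
f = 0.0468


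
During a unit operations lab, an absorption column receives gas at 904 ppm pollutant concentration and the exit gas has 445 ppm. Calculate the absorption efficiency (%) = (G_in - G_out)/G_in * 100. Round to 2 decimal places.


Efficiency = (G_in - G_out) / G_in * 100%
Efficiency = (904 - 445) / 904 * 100
Efficiency = 459 / 904 * 100
Efficiency = 50.77%


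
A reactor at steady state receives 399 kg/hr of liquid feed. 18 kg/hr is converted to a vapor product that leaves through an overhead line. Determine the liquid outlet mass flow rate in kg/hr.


Steady-state mass balance on the main outlet: F_out = F_in - F_removed
F_out = 399 - 18
F_out = 381 kg/hr


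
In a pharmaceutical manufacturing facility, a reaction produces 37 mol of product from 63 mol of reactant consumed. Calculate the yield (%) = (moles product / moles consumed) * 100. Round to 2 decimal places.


Yield = (moles product / moles consumed) * 100%
Yield = (37 / 63) * 100
Yield = 0.5873 * 100
Yield = 58.73%


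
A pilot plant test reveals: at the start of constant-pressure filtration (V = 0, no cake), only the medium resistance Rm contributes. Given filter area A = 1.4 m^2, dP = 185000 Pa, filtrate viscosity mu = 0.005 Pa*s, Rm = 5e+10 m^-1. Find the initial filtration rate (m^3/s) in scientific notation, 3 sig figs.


rate = A * dP / (mu * Rm)
rate = 1.4 * 185000 / (0.005 * 5e+10)
rate = 259000.0 / 2.500e+08
rate = 1.04e-03 m^3/s


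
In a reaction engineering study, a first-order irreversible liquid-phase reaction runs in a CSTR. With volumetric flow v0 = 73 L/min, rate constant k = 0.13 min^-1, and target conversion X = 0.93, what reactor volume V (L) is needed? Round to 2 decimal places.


V = v0 * X / (k * (1 - X))
V = 73 * 0.93 / (0.13 * (1 - 0.93))
V = 67.89 / (0.13 * 0.07)
V = 67.89 / 0.0091
V = 7460.44 L


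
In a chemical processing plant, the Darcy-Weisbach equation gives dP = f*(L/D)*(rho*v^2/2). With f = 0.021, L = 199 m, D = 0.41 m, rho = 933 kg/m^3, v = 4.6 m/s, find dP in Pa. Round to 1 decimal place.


dP = f * (L/D) * (rho*v^2/2)
dP = 0.021 * (199/0.41) * (933*4.6^2/2)
L/D = 485.36585366
rho*v^2/2 = 933*21.16/2 = 9871.14
dP = 0.021 * 485.36585366 * 9871.14
dP = 100613.4 Pa


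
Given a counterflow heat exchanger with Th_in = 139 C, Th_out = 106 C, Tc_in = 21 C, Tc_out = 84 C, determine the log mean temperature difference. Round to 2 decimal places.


dT1 = Th_in - Tc_out = 139 - 84 = 55
dT2 = Th_out - Tc_in = 106 - 21 = 85
LMTD = (dT1 - dT2) / ln(dT1/dT2)
LMTD = (55 - 85) / ln(55/85)
LMTD = 68.92 K


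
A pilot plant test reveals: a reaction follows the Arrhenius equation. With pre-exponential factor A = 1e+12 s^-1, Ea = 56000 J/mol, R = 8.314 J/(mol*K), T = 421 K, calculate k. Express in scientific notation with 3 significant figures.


k = A * exp(-Ea/(R*T))
k = 1e+12 * exp(-56000 / (8.314 * 421))
k = 1e+12 * exp(-15.999113)
k = 1.13e+05


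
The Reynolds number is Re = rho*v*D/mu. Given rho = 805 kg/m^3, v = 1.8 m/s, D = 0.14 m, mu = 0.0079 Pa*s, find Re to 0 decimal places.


Re = rho * v * D / mu
Re = 805 * 1.8 * 0.14 / 0.0079
Re = 202.86 / 0.0079
Re = 25678


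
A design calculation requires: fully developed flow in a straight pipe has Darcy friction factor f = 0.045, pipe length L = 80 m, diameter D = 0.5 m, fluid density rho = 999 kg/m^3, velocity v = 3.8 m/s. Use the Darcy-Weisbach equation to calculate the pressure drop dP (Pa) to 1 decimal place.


dP = f * (L/D) * (rho*v^2/2)
dP = 0.045 * (80/0.5) * (999*3.8^2/2)
L/D = 160.0
rho*v^2/2 = 999*14.44/2 = 7212.78
dP = 0.045 * 160.0 * 7212.78
dP = 51932.0 Pa


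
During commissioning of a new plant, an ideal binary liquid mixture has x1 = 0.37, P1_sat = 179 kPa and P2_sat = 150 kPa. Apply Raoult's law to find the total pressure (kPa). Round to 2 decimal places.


P = x1*P1_sat + x2*P2_sat
x2 = 1 - x1 = 1 - 0.37 = 0.63
P = 0.37*179 + 0.63*150
P = 66.23 + 94.5
P = 160.73 kPa


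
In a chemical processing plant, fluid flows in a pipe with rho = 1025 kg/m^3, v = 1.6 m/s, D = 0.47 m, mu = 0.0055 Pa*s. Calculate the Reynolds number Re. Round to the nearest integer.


Re = rho * v * D / mu
Re = 1025 * 1.6 * 0.47 / 0.0055
Re = 770.8 / 0.0055
Re = 140145


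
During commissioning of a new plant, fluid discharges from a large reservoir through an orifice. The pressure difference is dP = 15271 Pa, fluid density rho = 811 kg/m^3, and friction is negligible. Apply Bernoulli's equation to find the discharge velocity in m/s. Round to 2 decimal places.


v = sqrt(2*dP/rho)
v = sqrt(2*15271/811)
v = sqrt(37.659679)
v = 6.14 m/s


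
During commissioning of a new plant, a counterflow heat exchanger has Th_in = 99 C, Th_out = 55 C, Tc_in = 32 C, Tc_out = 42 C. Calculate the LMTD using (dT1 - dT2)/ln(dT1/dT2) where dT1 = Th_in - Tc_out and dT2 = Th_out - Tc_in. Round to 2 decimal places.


dT1 = Th_in - Tc_out = 99 - 42 = 57
dT2 = Th_out - Tc_in = 55 - 32 = 23
LMTD = (dT1 - dT2) / ln(dT1/dT2)
LMTD = (57 - 23) / ln(57/23)
LMTD = 37.46 K


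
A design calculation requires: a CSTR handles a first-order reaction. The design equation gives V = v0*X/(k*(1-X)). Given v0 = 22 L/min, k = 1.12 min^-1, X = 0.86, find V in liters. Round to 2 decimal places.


V = v0 * X / (k * (1 - X))
V = 22 * 0.86 / (1.12 * (1 - 0.86))
V = 18.92 / (1.12 * 0.14)
V = 18.92 / 0.1568
V = 120.66 L


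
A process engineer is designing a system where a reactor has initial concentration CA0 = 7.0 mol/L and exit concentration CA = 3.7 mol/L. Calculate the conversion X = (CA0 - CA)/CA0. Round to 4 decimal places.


X = (CA0 - CA) / CA0
X = (7.0 - 3.7) / 7.0
X = 3.3 / 7.0
X = 0.4714


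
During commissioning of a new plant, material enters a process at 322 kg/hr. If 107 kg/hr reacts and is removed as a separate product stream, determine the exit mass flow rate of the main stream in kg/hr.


Steady-state mass balance on the main outlet: F_out = F_in - F_removed
F_out = 322 - 107
F_out = 215 kg/hr


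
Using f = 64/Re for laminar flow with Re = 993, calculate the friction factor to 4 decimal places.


f = 64 / Re
f = 64 / 993
f = 0.0645


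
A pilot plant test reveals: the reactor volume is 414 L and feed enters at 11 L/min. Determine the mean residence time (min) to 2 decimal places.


tau = V / v0
tau = 414 / 11
tau = 37.64 min


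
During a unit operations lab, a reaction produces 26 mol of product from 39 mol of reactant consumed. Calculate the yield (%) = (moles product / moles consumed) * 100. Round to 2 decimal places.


Yield = (moles product / moles consumed) * 100%
Yield = (26 / 39) * 100
Yield = 0.6667 * 100
Yield = 66.67%


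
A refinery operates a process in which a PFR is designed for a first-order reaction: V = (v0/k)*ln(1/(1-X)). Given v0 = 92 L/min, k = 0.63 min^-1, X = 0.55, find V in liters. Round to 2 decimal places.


V = (v0/k) * ln(1/(1-X))
V = (92/0.63) * ln(1/(1-0.55))
V = 146.031746 * ln(2.222222)
V = 146.031746 * 0.798508
V = 116.61 L


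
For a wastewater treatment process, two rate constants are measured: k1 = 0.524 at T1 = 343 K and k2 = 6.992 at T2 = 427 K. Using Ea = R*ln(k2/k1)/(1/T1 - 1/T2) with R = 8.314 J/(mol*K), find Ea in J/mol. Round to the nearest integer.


Ea = R * ln(k2/k1) / (1/T1 - 1/T2)
ln(k2/k1) = ln(6.992/0.524) = 2.5910302
1/T1 - 1/T2 = 1/343 - 1/427 = 0.00057353152
Ea = 8.314 * 2.5910302 / 0.00057353152
Ea = 37560 J/mol


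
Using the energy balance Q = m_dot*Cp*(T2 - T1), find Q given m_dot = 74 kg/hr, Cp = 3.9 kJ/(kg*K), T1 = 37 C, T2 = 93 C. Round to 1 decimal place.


Q = m_dot * Cp * (T2 - T1)
Q = 74 * 3.9 * (93 - 37)
Q = 74 * 3.9 * 56
Q = 16161.6 kJ/hr


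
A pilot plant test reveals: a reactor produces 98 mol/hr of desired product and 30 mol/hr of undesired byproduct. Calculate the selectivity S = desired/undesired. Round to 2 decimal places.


S = desired product rate / undesired product rate
S = 98 / 30
S = 3.27


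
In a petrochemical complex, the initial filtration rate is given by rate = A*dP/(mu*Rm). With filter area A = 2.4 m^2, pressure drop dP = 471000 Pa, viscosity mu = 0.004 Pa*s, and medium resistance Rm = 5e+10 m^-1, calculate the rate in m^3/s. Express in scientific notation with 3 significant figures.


rate = A * dP / (mu * Rm)
rate = 2.4 * 471000 / (0.004 * 5e+10)
rate = 1130400.0 / 2.000e+08
rate = 5.65e-03 m^3/s


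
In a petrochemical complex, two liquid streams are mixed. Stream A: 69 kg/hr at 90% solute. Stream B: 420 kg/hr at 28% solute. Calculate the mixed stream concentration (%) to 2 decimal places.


Mass balance on solute: F1*x1 + F2*x2 = F3*x3
F3 = F1 + F2 = 69 + 420 = 489 kg/hr
x3 = (F1*x1 + F2*x2)/F3
x3 = (69*0.9 + 420*0.28) / 489
x3 = 36.75%


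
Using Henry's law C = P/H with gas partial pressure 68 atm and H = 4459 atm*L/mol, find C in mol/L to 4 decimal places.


C = P / H
C = 68 / 4459
C = 0.0153 mol/L


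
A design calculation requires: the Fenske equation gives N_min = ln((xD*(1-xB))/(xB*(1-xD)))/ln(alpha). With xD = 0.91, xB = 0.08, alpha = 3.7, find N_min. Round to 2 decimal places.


N_min = ln((xD*(1-xB))/(xB*(1-xD))) / ln(alpha)
Numerator inside ln: 0.8372 / 0.0072 = 116.277778
ln(116.277778) = 4.755982
ln(alpha) = ln(3.7) = 1.308333
N_min = 4.755982 / 1.308333 = 3.64


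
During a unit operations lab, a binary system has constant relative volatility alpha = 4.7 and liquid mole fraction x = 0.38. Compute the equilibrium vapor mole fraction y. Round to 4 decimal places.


y = alpha*x / (1 + (alpha-1)*x)
y = 4.7*0.38 / (1 + (4.7-1)*0.38)
y = 1.786 / (1 + 1.406)
y = 1.786 / 2.406
y = 0.7423


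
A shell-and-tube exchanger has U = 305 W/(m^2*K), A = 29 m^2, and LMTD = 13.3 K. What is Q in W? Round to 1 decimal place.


Q = U * A * LMTD
Q = 305 * 29 * 13.3
Q = 117638.5 W


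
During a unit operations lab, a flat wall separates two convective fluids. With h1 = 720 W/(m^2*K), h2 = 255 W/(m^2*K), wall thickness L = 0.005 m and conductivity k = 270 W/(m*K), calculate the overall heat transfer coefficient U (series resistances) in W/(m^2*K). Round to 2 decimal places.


1/U = 1/h1 + L/k + 1/h2
1/U = 1/720 + 0.005/270 + 1/255
1/U = 0.0013888889 + 1.85185e-05 + 0.0039215686
1/U = 0.005328976
U = 187.65 W/(m^2*K)


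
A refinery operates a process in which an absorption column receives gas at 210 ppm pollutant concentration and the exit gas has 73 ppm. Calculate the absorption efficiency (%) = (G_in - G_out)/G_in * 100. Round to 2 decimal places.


Efficiency = (G_in - G_out) / G_in * 100%
Efficiency = (210 - 73) / 210 * 100
Efficiency = 137 / 210 * 100
Efficiency = 65.24%


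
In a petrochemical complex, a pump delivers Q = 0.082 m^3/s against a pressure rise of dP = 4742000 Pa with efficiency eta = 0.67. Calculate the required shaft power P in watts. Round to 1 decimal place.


P = Q * dP / eta
P = 0.082 * 4742000 / 0.67
P = 388844.0 / 0.67
P = 580364.2 W


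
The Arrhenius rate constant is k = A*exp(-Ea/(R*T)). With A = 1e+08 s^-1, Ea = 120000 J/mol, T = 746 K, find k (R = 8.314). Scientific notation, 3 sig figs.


k = A * exp(-Ea/(R*T))
k = 1e+08 * exp(-120000 / (8.314 * 746))
k = 1e+08 * exp(-19.347836)
k = 3.96e-01


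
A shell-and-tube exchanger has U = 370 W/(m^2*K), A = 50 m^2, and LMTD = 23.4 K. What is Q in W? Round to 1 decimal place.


Q = U * A * LMTD
Q = 370 * 50 * 23.4
Q = 432900.0 W


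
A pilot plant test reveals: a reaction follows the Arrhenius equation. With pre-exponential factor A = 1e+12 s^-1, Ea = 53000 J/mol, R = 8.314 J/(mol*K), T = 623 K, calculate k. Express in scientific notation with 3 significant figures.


k = A * exp(-Ea/(R*T))
k = 1e+12 * exp(-53000 / (8.314 * 623))
k = 1e+12 * exp(-10.232407)
k = 3.60e+07


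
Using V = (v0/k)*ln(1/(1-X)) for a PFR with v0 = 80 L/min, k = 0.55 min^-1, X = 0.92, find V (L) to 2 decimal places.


V = (v0/k) * ln(1/(1-X))
V = (80/0.55) * ln(1/(1-0.92))
V = 145.454545 * ln(12.5)
V = 145.454545 * 2.525729
V = 367.38 L


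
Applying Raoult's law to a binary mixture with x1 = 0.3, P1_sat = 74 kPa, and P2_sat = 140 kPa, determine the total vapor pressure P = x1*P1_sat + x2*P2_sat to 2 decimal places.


P = x1*P1_sat + x2*P2_sat
x2 = 1 - x1 = 1 - 0.3 = 0.7
P = 0.3*74 + 0.7*140
P = 22.2 + 98.0
P = 120.20 kPa


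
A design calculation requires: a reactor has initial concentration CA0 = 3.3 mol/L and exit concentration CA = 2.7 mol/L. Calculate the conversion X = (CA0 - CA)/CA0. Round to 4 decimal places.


X = (CA0 - CA) / CA0
X = (3.3 - 2.7) / 3.3
X = 0.6 / 3.3
X = 0.1818


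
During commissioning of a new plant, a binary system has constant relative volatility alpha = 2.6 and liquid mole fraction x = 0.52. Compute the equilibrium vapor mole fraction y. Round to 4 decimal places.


y = alpha*x / (1 + (alpha-1)*x)
y = 2.6*0.52 / (1 + (2.6-1)*0.52)
y = 1.352 / (1 + 0.832)
y = 1.352 / 1.832
y = 0.7380


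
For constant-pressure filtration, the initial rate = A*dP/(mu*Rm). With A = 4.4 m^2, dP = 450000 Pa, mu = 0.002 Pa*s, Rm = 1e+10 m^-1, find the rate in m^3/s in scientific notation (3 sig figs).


rate = A * dP / (mu * Rm)
rate = 4.4 * 450000 / (0.002 * 1e+10)
rate = 1980000.0 / 2.000e+07
rate = 9.90e-02 m^3/s


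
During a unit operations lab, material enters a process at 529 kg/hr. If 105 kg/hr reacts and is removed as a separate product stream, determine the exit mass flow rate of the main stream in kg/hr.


Steady-state mass balance on the main outlet: F_out = F_in - F_removed
F_out = 529 - 105
F_out = 424 kg/hr


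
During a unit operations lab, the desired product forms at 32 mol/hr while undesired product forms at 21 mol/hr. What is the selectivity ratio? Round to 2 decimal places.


S = desired product rate / undesired product rate
S = 32 / 21
S = 1.52


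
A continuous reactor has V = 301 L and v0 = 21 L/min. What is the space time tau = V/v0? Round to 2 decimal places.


tau = V / v0
tau = 301 / 21
tau = 14.33 min


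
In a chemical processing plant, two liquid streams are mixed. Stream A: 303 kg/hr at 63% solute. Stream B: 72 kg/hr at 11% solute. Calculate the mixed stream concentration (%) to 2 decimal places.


Mass balance on solute: F1*x1 + F2*x2 = F3*x3
F3 = F1 + F2 = 303 + 72 = 375 kg/hr
x3 = (F1*x1 + F2*x2)/F3
x3 = (303*0.63 + 72*0.11) / 375
x3 = 53.02%


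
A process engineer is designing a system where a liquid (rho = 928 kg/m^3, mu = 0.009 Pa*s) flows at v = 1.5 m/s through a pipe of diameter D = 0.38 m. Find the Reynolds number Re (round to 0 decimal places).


Re = rho * v * D / mu
Re = 928 * 1.5 * 0.38 / 0.009
Re = 528.96 / 0.009
Re = 58773


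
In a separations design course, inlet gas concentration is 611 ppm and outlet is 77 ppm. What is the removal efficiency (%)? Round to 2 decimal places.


Efficiency = (G_in - G_out) / G_in * 100%
Efficiency = (611 - 77) / 611 * 100
Efficiency = 534 / 611 * 100
Efficiency = 87.40%


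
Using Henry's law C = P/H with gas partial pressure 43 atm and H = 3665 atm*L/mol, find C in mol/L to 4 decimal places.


C = P / H
C = 43 / 3665
C = 0.0117 mol/L


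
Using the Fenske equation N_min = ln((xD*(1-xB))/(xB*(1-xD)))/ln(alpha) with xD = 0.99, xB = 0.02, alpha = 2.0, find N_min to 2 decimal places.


N_min = ln((xD*(1-xB))/(xB*(1-xD))) / ln(alpha)
Numerator inside ln: 0.9702 / 0.0002 = 4851.0
ln(4851.0) = 8.48694
ln(alpha) = ln(2.0) = 0.693147
N_min = 8.48694 / 0.693147 = 12.24


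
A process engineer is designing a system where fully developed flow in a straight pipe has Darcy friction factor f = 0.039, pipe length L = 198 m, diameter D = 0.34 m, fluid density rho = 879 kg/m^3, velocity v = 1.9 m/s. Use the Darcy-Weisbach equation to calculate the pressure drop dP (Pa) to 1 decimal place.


dP = f * (L/D) * (rho*v^2/2)
dP = 0.039 * (198/0.34) * (879*1.9^2/2)
L/D = 582.35294118
rho*v^2/2 = 879*3.61/2 = 1586.595
dP = 0.039 * 582.35294118 * 1586.595
dP = 36034.4 Pa


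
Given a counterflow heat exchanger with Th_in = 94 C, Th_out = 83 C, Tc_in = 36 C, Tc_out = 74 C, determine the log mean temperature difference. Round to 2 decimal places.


dT1 = Th_in - Tc_out = 94 - 74 = 20
dT2 = Th_out - Tc_in = 83 - 36 = 47
LMTD = (dT1 - dT2) / ln(dT1/dT2)
LMTD = (20 - 47) / ln(20/47)
LMTD = 31.60 K


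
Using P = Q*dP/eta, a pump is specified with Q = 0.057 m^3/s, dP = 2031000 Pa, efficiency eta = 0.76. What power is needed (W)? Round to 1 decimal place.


P = Q * dP / eta
P = 0.057 * 2031000 / 0.76
P = 115767.0 / 0.76
P = 152325.0 W


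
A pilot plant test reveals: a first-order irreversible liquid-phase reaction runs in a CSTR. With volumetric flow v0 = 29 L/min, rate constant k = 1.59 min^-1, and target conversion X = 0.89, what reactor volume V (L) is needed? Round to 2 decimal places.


V = v0 * X / (k * (1 - X))
V = 29 * 0.89 / (1.59 * (1 - 0.89))
V = 25.81 / (1.59 * 0.11)
V = 25.81 / 0.1749
V = 147.57 L


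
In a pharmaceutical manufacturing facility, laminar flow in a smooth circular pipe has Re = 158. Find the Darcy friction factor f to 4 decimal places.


f = 64 / Re
f = 64 / 158
f = 0.4051


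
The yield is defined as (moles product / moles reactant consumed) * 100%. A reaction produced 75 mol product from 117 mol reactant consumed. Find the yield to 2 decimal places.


Yield = (moles product / moles consumed) * 100%
Yield = (75 / 117) * 100
Yield = 0.641 * 100
Yield = 64.10%


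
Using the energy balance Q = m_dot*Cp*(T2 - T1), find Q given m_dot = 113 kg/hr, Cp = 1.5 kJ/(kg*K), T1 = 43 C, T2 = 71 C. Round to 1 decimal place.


Q = m_dot * Cp * (T2 - T1)
Q = 113 * 1.5 * (71 - 43)
Q = 113 * 1.5 * 28
Q = 4746.0 kJ/hr


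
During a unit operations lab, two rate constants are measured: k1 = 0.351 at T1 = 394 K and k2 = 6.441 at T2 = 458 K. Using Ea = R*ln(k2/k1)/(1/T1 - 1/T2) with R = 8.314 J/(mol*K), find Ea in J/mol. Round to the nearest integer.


Ea = R * ln(k2/k1) / (1/T1 - 1/T2)
ln(k2/k1) = ln(6.441/0.351) = 2.9096529
1/T1 - 1/T2 = 1/394 - 1/458 = 0.000354664952
Ea = 8.314 * 2.9096529 / 0.000354664952
Ea = 68208 J/mol


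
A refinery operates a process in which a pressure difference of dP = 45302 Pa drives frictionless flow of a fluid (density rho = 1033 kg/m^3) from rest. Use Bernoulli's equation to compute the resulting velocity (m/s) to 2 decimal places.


v = sqrt(2*dP/rho)
v = sqrt(2*45302/1033)
v = sqrt(87.709584)
v = 9.37 m/s


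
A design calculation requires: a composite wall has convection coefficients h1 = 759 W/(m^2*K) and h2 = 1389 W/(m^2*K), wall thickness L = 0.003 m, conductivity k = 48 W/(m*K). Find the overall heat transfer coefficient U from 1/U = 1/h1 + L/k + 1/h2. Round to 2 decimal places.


1/U = 1/h1 + L/k + 1/h2
1/U = 1/759 + 0.003/48 + 1/1389
1/U = 0.0013175231 + 6.25e-05 + 0.0007199424
1/U = 0.0020999655
U = 476.20 W/(m^2*K)


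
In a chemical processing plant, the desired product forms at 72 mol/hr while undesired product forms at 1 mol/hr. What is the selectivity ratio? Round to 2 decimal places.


S = desired product rate / undesired product rate
S = 72 / 1
S = 72.00


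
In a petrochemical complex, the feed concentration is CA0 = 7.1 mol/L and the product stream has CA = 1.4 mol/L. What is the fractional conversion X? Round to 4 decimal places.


X = (CA0 - CA) / CA0
X = (7.1 - 1.4) / 7.1
X = 5.7 / 7.1
X = 0.8028


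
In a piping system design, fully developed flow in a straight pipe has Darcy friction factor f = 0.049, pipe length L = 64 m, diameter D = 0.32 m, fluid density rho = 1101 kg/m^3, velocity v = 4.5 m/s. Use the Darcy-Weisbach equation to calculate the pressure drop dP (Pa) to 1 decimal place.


dP = f * (L/D) * (rho*v^2/2)
dP = 0.049 * (64/0.32) * (1101*4.5^2/2)
L/D = 200.0
rho*v^2/2 = 1101*20.25/2 = 11147.625
dP = 0.049 * 200.0 * 11147.625
dP = 109246.7 Pa


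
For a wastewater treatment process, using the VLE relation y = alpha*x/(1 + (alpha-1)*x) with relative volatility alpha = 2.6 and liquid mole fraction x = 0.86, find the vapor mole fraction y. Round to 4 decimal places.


y = alpha*x / (1 + (alpha-1)*x)
y = 2.6*0.86 / (1 + (2.6-1)*0.86)
y = 2.236 / (1 + 1.376)
y = 2.236 / 2.376
y = 0.9411


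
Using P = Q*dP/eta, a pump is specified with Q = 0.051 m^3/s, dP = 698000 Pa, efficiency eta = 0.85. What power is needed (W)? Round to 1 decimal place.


P = Q * dP / eta
P = 0.051 * 698000 / 0.85
P = 35598.0 / 0.85
P = 41880.0 W


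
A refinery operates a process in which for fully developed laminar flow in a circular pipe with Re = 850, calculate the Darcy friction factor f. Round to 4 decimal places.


f = 64 / Re
f = 64 / 850
f = 0.0753


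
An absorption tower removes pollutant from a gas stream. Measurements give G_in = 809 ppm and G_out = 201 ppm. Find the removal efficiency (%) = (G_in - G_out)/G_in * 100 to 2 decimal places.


Efficiency = (G_in - G_out) / G_in * 100%
Efficiency = (809 - 201) / 809 * 100
Efficiency = 608 / 809 * 100
Efficiency = 75.15%


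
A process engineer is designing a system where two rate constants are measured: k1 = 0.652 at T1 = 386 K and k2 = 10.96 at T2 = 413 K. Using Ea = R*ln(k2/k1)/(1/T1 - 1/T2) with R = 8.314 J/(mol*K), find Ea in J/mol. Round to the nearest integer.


Ea = R * ln(k2/k1) / (1/T1 - 1/T2)
ln(k2/k1) = ln(10.96/0.652) = 2.821963
1/T1 - 1/T2 = 1/386 - 1/413 = 0.000169366069
Ea = 8.314 * 2.821963 / 0.000169366069
Ea = 138527 J/mol


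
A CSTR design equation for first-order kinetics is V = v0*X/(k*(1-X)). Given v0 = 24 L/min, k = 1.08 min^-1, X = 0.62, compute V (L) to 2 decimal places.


V = v0 * X / (k * (1 - X))
V = 24 * 0.62 / (1.08 * (1 - 0.62))
V = 14.88 / (1.08 * 0.38)
V = 14.88 / 0.4104
V = 36.26 L


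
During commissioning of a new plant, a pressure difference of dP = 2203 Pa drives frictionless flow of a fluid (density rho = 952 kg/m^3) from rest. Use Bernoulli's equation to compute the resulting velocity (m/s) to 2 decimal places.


v = sqrt(2*dP/rho)
v = sqrt(2*2203/952)
v = sqrt(4.628151)
v = 2.15 m/s


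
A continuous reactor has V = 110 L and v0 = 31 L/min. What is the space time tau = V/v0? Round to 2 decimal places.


tau = V / v0
tau = 110 / 31
tau = 3.55 min


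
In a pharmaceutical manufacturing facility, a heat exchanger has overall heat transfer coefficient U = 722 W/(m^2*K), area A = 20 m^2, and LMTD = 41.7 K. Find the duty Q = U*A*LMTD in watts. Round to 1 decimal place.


Q = U * A * LMTD
Q = 722 * 20 * 41.7
Q = 602148.0 W


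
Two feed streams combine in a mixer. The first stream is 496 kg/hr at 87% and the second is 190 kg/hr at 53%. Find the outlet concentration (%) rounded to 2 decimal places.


Mass balance on solute: F1*x1 + F2*x2 = F3*x3
F3 = F1 + F2 = 496 + 190 = 686 kg/hr
x3 = (F1*x1 + F2*x2)/F3
x3 = (496*0.87 + 190*0.53) / 686
x3 = 77.58%


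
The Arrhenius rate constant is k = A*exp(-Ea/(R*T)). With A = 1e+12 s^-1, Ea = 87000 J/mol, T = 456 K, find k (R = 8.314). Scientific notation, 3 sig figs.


k = A * exp(-Ea/(R*T))
k = 1e+12 * exp(-87000 / (8.314 * 456))
k = 1e+12 * exp(-22.947976)
k = 1.08e+02


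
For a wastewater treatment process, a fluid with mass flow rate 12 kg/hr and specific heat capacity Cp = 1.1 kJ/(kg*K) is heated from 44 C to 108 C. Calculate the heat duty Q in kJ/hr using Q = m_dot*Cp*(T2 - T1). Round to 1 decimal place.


Q = m_dot * Cp * (T2 - T1)
Q = 12 * 1.1 * (108 - 44)
Q = 12 * 1.1 * 64
Q = 844.8 kJ/hr


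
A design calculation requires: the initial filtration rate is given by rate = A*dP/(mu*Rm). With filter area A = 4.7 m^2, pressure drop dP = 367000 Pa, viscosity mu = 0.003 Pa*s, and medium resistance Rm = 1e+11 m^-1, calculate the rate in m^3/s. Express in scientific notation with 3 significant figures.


rate = A * dP / (mu * Rm)
rate = 4.7 * 367000 / (0.003 * 1e+11)
rate = 1724900.0 / 3.000e+08
rate = 5.75e-03 m^3/s


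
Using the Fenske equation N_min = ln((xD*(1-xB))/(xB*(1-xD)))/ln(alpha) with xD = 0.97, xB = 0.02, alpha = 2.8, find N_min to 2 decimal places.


N_min = ln((xD*(1-xB))/(xB*(1-xD))) / ln(alpha)
Numerator inside ln: 0.9506 / 0.0006 = 1584.333333
ln(1584.333333) = 7.367919
ln(alpha) = ln(2.8) = 1.029619
N_min = 7.367919 / 1.029619 = 7.16


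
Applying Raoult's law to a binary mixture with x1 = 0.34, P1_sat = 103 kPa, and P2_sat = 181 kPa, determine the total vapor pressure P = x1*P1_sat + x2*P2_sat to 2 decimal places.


P = x1*P1_sat + x2*P2_sat
x2 = 1 - x1 = 1 - 0.34 = 0.66
P = 0.34*103 + 0.66*181
P = 35.02 + 119.46
P = 154.48 kPa


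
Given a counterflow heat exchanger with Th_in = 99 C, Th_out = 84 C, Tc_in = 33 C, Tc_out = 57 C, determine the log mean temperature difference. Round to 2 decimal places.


dT1 = Th_in - Tc_out = 99 - 57 = 42
dT2 = Th_out - Tc_in = 84 - 33 = 51
LMTD = (dT1 - dT2) / ln(dT1/dT2)
LMTD = (42 - 51) / ln(42/51)
LMTD = 46.35 K


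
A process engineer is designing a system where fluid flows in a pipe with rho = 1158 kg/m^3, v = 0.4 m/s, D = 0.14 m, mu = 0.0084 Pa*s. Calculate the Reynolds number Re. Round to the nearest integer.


Re = rho * v * D / mu
Re = 1158 * 0.4 * 0.14 / 0.0084
Re = 64.848 / 0.0084
Re = 7720


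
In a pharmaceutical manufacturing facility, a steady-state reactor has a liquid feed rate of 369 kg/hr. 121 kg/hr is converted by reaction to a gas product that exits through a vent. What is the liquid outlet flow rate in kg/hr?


Steady-state mass balance on the main outlet: F_out = F_in - F_removed
F_out = 369 - 121
F_out = 248 kg/hr


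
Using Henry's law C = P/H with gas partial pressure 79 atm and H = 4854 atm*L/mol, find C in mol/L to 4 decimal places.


C = P / H
C = 79 / 4854
C = 0.0163 mol/L


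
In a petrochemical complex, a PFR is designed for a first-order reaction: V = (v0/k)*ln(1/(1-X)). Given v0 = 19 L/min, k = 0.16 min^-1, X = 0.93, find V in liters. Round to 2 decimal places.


V = (v0/k) * ln(1/(1-X))
V = (19/0.16) * ln(1/(1-0.93))
V = 118.75 * ln(14.285714)
V = 118.75 * 2.65926
V = 315.79 L


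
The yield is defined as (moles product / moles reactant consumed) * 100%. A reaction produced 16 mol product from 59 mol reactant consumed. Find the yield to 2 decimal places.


Yield = (moles product / moles consumed) * 100%
Yield = (16 / 59) * 100
Yield = 0.2712 * 100
Yield = 27.12%


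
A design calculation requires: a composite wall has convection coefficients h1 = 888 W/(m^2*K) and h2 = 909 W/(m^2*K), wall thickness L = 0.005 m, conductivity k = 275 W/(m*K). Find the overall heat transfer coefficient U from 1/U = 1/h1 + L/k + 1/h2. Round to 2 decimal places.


1/U = 1/h1 + L/k + 1/h2
1/U = 1/888 + 0.005/275 + 1/909
1/U = 0.0011261261 + 1.81818e-05 + 0.00110011
1/U = 0.0022444179
U = 445.55 W/(m^2*K)


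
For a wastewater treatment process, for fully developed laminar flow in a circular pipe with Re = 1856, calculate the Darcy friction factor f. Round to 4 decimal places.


f = 64 / Re
f = 64 / 1856
f = 0.0345


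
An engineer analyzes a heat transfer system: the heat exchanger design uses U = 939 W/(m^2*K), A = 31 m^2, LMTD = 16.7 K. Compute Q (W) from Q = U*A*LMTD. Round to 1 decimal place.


Q = U * A * LMTD
Q = 939 * 31 * 16.7
Q = 486120.3 W


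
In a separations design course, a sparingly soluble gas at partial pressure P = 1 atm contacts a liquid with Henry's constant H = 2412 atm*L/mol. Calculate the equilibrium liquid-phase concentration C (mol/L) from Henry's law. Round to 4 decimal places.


C = P / H
C = 1 / 2412
C = 0.0004 mol/L


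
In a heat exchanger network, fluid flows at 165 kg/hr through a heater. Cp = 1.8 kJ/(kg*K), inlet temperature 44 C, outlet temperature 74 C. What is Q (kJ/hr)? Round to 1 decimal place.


Q = m_dot * Cp * (T2 - T1)
Q = 165 * 1.8 * (74 - 44)
Q = 165 * 1.8 * 30
Q = 8910.0 kJ/hr


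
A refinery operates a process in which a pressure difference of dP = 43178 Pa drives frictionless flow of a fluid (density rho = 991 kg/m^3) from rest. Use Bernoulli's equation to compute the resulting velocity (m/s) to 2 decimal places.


v = sqrt(2*dP/rho)
v = sqrt(2*43178/991)
v = sqrt(87.140262)
v = 9.33 m/s


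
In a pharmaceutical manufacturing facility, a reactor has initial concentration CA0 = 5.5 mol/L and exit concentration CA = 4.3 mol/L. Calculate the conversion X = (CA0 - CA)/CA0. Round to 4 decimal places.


X = (CA0 - CA) / CA0
X = (5.5 - 4.3) / 5.5
X = 1.2 / 5.5
X = 0.2182


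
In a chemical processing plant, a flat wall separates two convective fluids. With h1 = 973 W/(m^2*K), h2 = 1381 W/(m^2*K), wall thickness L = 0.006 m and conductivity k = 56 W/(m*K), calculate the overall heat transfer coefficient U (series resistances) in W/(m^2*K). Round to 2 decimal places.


1/U = 1/h1 + L/k + 1/h2
1/U = 1/973 + 0.006/56 + 1/1381
1/U = 0.0010277492 + 0.0001071429 + 0.000724113
1/U = 0.0018590051
U = 537.92 W/(m^2*K)


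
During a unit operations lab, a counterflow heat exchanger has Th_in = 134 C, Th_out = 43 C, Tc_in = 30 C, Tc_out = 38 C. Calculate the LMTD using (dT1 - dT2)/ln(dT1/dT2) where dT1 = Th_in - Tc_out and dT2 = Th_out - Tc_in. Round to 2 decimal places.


dT1 = Th_in - Tc_out = 134 - 38 = 96
dT2 = Th_out - Tc_in = 43 - 30 = 13
LMTD = (dT1 - dT2) / ln(dT1/dT2)
LMTD = (96 - 13) / ln(96/13)
LMTD = 41.51 K
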